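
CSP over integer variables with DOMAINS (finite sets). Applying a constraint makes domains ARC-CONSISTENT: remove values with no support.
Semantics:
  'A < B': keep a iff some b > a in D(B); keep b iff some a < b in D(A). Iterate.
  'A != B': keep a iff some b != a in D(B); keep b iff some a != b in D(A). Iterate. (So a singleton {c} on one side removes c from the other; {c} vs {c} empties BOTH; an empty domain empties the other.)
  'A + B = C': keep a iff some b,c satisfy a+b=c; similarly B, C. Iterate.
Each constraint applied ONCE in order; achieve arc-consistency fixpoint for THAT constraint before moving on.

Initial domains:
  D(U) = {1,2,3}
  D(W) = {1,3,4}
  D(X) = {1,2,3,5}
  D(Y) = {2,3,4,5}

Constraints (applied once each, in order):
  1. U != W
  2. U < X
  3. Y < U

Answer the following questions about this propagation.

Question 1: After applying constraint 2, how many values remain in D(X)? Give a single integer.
Constraint 1 (U != W) on D(U)={1,2,3} D(W)={1,3,4}: no change
Constraint 2 (U < X) on D(U)={1,2,3} D(X)={1,2,3,5}: X {1,2,3,5}->{2,3,5}
So after constraint 2: D(X)={2,3,5}, size = 3

Answer: 3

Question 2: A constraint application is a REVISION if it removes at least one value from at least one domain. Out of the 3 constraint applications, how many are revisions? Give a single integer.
Constraint 1 (U != W) on D(U)={1,2,3} D(W)={1,3,4}: no change => not a revision
Constraint 2 (U < X) on D(U)={1,2,3} D(X)={1,2,3,5}: X {1,2,3,5}->{2,3,5} => REVISION
Constraint 3 (Y < U) on D(Y)={2,3,4,5} D(U)={1,2,3}: Y {2,3,4,5}->{2}; U {1,2,3}->{3} => REVISION
Total revisions = 2

Answer: 2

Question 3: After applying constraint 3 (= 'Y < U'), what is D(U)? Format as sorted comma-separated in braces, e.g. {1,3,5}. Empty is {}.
Answer: {3}

Derivation:
Constraint 1 (U != W) on D(U)={1,2,3} D(W)={1,3,4}: no change
Constraint 2 (U < X) on D(U)={1,2,3} D(X)={1,2,3,5}: X {1,2,3,5}->{2,3,5}
Constraint 3 (Y < U) on D(Y)={2,3,4,5} D(U)={1,2,3}: Y {2,3,4,5}->{2}; U {1,2,3}->{3}
So after constraint 3: D(U) = {3}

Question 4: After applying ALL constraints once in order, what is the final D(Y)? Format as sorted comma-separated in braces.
Constraint 1 (U != W) on D(U)={1,2,3} D(W)={1,3,4}: no change
Constraint 2 (U < X) on D(U)={1,2,3} D(X)={1,2,3,5}: X {1,2,3,5}->{2,3,5}
Constraint 3 (Y < U) on D(Y)={2,3,4,5} D(U)={1,2,3}: Y {2,3,4,5}->{2}; U {1,2,3}->{3}
So after all 3 constraints: D(Y) = {2}

Answer: {2}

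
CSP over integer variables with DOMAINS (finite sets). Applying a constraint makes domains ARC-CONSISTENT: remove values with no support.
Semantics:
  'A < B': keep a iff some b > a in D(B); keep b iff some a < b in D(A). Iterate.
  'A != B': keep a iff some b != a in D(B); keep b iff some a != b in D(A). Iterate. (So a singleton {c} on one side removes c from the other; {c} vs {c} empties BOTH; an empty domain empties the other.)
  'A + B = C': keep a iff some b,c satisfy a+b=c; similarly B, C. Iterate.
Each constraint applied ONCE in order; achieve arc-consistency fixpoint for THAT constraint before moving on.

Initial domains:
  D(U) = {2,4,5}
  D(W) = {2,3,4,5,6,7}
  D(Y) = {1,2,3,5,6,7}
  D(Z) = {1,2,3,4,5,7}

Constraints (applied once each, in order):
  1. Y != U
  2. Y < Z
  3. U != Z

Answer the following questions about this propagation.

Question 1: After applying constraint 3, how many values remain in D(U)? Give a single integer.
Answer: 3

Derivation:
Constraint 1 (Y != U) on D(Y)={1,2,3,5,6,7} D(U)={2,4,5}: no change
Constraint 2 (Y < Z) on D(Y)={1,2,3,5,6,7} D(Z)={1,2,3,4,5,7}: Y {1,2,3,5,6,7}->{1,2,3,5,6}; Z {1,2,3,4,5,7}->{2,3,4,5,7}
Constraint 3 (U != Z) on D(U)={2,4,5} D(Z)={2,3,4,5,7}: no change
So after constraint 3: D(U)={2,4,5}, size = 3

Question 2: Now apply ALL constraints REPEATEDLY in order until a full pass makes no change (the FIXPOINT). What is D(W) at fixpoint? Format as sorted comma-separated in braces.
pass 0 (initial): D(W)={2,3,4,5,6,7}
pass 1: Y {1,2,3,5,6,7}->{1,2,3,5,6}; Z {1,2,3,4,5,7}->{2,3,4,5,7}
pass 2: no change
Fixpoint after 2 passes: D(W) = {2,3,4,5,6,7}

Answer: {2,3,4,5,6,7}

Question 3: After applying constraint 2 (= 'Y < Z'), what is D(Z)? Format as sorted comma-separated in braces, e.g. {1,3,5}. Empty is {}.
Constraint 1 (Y != U) on D(Y)={1,2,3,5,6,7} D(U)={2,4,5}: no change
Constraint 2 (Y < Z) on D(Y)={1,2,3,5,6,7} D(Z)={1,2,3,4,5,7}: Y {1,2,3,5,6,7}->{1,2,3,5,6}; Z {1,2,3,4,5,7}->{2,3,4,5,7}
So after constraint 2: D(Z) = {2,3,4,5,7}

Answer: {2,3,4,5,7}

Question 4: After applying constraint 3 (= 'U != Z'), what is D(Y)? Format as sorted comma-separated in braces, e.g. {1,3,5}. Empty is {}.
Constraint 1 (Y != U) on D(Y)={1,2,3,5,6,7} D(U)={2,4,5}: no change
Constraint 2 (Y < Z) on D(Y)={1,2,3,5,6,7} D(Z)={1,2,3,4,5,7}: Y {1,2,3,5,6,7}->{1,2,3,5,6}; Z {1,2,3,4,5,7}->{2,3,4,5,7}
Constraint 3 (U != Z) on D(U)={2,4,5} D(Z)={2,3,4,5,7}: no change
So after constraint 3: D(Y) = {1,2,3,5,6}

Answer: {1,2,3,5,6}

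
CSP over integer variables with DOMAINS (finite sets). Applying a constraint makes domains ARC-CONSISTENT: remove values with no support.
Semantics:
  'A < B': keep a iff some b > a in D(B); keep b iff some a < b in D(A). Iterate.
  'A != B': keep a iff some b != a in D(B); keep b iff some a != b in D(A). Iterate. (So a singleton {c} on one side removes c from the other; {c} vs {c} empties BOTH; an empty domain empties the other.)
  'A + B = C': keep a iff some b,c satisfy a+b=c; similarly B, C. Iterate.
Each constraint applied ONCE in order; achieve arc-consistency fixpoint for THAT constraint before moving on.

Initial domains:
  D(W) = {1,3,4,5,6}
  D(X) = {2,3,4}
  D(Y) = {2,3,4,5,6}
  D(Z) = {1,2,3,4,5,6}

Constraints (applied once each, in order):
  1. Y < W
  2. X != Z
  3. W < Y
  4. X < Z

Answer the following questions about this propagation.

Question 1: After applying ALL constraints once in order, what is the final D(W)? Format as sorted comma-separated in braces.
Answer: {3,4}

Derivation:
Constraint 1 (Y < W) on D(Y)={2,3,4,5,6} D(W)={1,3,4,5,6}: Y {2,3,4,5,6}->{2,3,4,5}; W {1,3,4,5,6}->{3,4,5,6}
Constraint 2 (X != Z) on D(X)={2,3,4} D(Z)={1,2,3,4,5,6}: no change
Constraint 3 (W < Y) on D(W)={3,4,5,6} D(Y)={2,3,4,5}: W {3,4,5,6}->{3,4}; Y {2,3,4,5}->{4,5}
Constraint 4 (X < Z) on D(X)={2,3,4} D(Z)={1,2,3,4,5,6}: Z {1,2,3,4,5,6}->{3,4,5,6}
So after all 4 constraints: D(W) = {3,4}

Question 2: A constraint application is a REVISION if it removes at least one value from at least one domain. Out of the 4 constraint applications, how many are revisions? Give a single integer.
Constraint 1 (Y < W) on D(Y)={2,3,4,5,6} D(W)={1,3,4,5,6}: Y {2,3,4,5,6}->{2,3,4,5}; W {1,3,4,5,6}->{3,4,5,6} => REVISION
Constraint 2 (X != Z) on D(X)={2,3,4} D(Z)={1,2,3,4,5,6}: no change => not a revision
Constraint 3 (W < Y) on D(W)={3,4,5,6} D(Y)={2,3,4,5}: W {3,4,5,6}->{3,4}; Y {2,3,4,5}->{4,5} => REVISION
Constraint 4 (X < Z) on D(X)={2,3,4} D(Z)={1,2,3,4,5,6}: Z {1,2,3,4,5,6}->{3,4,5,6} => REVISION
Total revisions = 3

Answer: 3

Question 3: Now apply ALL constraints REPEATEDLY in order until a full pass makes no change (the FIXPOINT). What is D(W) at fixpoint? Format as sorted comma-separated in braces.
pass 0 (initial): D(W)={1,3,4,5,6}
pass 1: W {1,3,4,5,6}->{3,4}; Y {2,3,4,5,6}->{4,5}; Z {1,2,3,4,5,6}->{3,4,5,6}
pass 2: W {3,4}->{}; Y {4,5}->{}
pass 3: no change
Fixpoint after 3 passes: D(W) = {}

Answer: {}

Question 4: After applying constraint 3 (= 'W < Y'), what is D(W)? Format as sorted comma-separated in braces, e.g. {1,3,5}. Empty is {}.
Constraint 1 (Y < W) on D(Y)={2,3,4,5,6} D(W)={1,3,4,5,6}: Y {2,3,4,5,6}->{2,3,4,5}; W {1,3,4,5,6}->{3,4,5,6}
Constraint 2 (X != Z) on D(X)={2,3,4} D(Z)={1,2,3,4,5,6}: no change
Constraint 3 (W < Y) on D(W)={3,4,5,6} D(Y)={2,3,4,5}: W {3,4,5,6}->{3,4}; Y {2,3,4,5}->{4,5}
So after constraint 3: D(W) = {3,4}

Answer: {3,4}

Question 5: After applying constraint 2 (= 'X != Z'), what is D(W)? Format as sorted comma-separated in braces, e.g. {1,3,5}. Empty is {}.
Constraint 1 (Y < W) on D(Y)={2,3,4,5,6} D(W)={1,3,4,5,6}: Y {2,3,4,5,6}->{2,3,4,5}; W {1,3,4,5,6}->{3,4,5,6}
Constraint 2 (X != Z) on D(X)={2,3,4} D(Z)={1,2,3,4,5,6}: no change
So after constraint 2: D(W) = {3,4,5,6}

Answer: {3,4,5,6}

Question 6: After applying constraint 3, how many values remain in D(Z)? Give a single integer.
Answer: 6

Derivation:
Constraint 1 (Y < W) on D(Y)={2,3,4,5,6} D(W)={1,3,4,5,6}: Y {2,3,4,5,6}->{2,3,4,5}; W {1,3,4,5,6}->{3,4,5,6}
Constraint 2 (X != Z) on D(X)={2,3,4} D(Z)={1,2,3,4,5,6}: no change
Constraint 3 (W < Y) on D(W)={3,4,5,6} D(Y)={2,3,4,5}: W {3,4,5,6}->{3,4}; Y {2,3,4,5}->{4,5}
So after constraint 3: D(Z)={1,2,3,4,5,6}, size = 6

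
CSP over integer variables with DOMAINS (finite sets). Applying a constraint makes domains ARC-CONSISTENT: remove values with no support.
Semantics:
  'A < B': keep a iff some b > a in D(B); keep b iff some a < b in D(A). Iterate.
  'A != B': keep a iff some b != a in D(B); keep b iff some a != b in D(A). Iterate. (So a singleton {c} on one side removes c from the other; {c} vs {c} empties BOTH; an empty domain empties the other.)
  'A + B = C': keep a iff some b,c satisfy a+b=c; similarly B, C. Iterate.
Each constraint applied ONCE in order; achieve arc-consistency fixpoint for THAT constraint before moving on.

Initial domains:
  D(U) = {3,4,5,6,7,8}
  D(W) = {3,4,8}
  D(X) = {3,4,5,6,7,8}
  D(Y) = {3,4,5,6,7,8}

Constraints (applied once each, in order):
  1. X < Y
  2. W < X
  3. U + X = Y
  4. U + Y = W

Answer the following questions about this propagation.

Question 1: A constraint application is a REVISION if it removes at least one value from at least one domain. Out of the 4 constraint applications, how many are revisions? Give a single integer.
Answer: 4

Derivation:
Constraint 1 (X < Y) on D(X)={3,4,5,6,7,8} D(Y)={3,4,5,6,7,8}: X {3,4,5,6,7,8}->{3,4,5,6,7}; Y {3,4,5,6,7,8}->{4,5,6,7,8} => REVISION
Constraint 2 (W < X) on D(W)={3,4,8} D(X)={3,4,5,6,7}: W {3,4,8}->{3,4}; X {3,4,5,6,7}->{4,5,6,7} => REVISION
Constraint 3 (U + X = Y) on D(U)={3,4,5,6,7,8} D(X)={4,5,6,7} D(Y)={4,5,6,7,8}: U {3,4,5,6,7,8}->{3,4}; X {4,5,6,7}->{4,5}; Y {4,5,6,7,8}->{7,8} => REVISION
Constraint 4 (U + Y = W) on D(U)={3,4} D(Y)={7,8} D(W)={3,4}: U {3,4}->{}; Y {7,8}->{}; W {3,4}->{} => REVISION
Total revisions = 4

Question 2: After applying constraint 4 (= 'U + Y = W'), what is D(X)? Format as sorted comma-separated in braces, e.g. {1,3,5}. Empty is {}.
Constraint 1 (X < Y) on D(X)={3,4,5,6,7,8} D(Y)={3,4,5,6,7,8}: X {3,4,5,6,7,8}->{3,4,5,6,7}; Y {3,4,5,6,7,8}->{4,5,6,7,8}
Constraint 2 (W < X) on D(W)={3,4,8} D(X)={3,4,5,6,7}: W {3,4,8}->{3,4}; X {3,4,5,6,7}->{4,5,6,7}
Constraint 3 (U + X = Y) on D(U)={3,4,5,6,7,8} D(X)={4,5,6,7} D(Y)={4,5,6,7,8}: U {3,4,5,6,7,8}->{3,4}; X {4,5,6,7}->{4,5}; Y {4,5,6,7,8}->{7,8}
Constraint 4 (U + Y = W) on D(U)={3,4} D(Y)={7,8} D(W)={3,4}: U {3,4}->{}; Y {7,8}->{}; W {3,4}->{}
So after constraint 4: D(X) = {4,5}

Answer: {4,5}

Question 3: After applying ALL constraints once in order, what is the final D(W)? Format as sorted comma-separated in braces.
Answer: {}

Derivation:
Constraint 1 (X < Y) on D(X)={3,4,5,6,7,8} D(Y)={3,4,5,6,7,8}: X {3,4,5,6,7,8}->{3,4,5,6,7}; Y {3,4,5,6,7,8}->{4,5,6,7,8}
Constraint 2 (W < X) on D(W)={3,4,8} D(X)={3,4,5,6,7}: W {3,4,8}->{3,4}; X {3,4,5,6,7}->{4,5,6,7}
Constraint 3 (U + X = Y) on D(U)={3,4,5,6,7,8} D(X)={4,5,6,7} D(Y)={4,5,6,7,8}: U {3,4,5,6,7,8}->{3,4}; X {4,5,6,7}->{4,5}; Y {4,5,6,7,8}->{7,8}
Constraint 4 (U + Y = W) on D(U)={3,4} D(Y)={7,8} D(W)={3,4}: U {3,4}->{}; Y {7,8}->{}; W {3,4}->{}
So after all 4 constraints: D(W) = {}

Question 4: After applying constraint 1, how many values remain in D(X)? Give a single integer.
Constraint 1 (X < Y) on D(X)={3,4,5,6,7,8} D(Y)={3,4,5,6,7,8}: X {3,4,5,6,7,8}->{3,4,5,6,7}; Y {3,4,5,6,7,8}->{4,5,6,7,8}
So after constraint 1: D(X)={3,4,5,6,7}, size = 5

Answer: 5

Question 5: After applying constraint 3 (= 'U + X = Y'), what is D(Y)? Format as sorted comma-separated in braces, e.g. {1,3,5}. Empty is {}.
Constraint 1 (X < Y) on D(X)={3,4,5,6,7,8} D(Y)={3,4,5,6,7,8}: X {3,4,5,6,7,8}->{3,4,5,6,7}; Y {3,4,5,6,7,8}->{4,5,6,7,8}
Constraint 2 (W < X) on D(W)={3,4,8} D(X)={3,4,5,6,7}: W {3,4,8}->{3,4}; X {3,4,5,6,7}->{4,5,6,7}
Constraint 3 (U + X = Y) on D(U)={3,4,5,6,7,8} D(X)={4,5,6,7} D(Y)={4,5,6,7,8}: U {3,4,5,6,7,8}->{3,4}; X {4,5,6,7}->{4,5}; Y {4,5,6,7,8}->{7,8}
So after constraint 3: D(Y) = {7,8}

Answer: {7,8}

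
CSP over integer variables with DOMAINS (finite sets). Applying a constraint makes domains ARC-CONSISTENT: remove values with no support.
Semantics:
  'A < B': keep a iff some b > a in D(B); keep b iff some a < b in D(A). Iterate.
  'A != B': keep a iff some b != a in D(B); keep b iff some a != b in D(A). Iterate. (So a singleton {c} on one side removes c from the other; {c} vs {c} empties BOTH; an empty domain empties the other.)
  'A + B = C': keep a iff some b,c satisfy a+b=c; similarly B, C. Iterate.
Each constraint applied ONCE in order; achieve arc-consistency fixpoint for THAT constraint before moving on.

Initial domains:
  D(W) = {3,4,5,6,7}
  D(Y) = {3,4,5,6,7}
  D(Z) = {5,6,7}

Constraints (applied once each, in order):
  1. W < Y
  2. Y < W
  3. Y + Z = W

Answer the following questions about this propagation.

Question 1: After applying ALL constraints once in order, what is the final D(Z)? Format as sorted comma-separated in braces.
Answer: {}

Derivation:
Constraint 1 (W < Y) on D(W)={3,4,5,6,7} D(Y)={3,4,5,6,7}: W {3,4,5,6,7}->{3,4,5,6}; Y {3,4,5,6,7}->{4,5,6,7}
Constraint 2 (Y < W) on D(Y)={4,5,6,7} D(W)={3,4,5,6}: Y {4,5,6,7}->{4,5}; W {3,4,5,6}->{5,6}
Constraint 3 (Y + Z = W) on D(Y)={4,5} D(Z)={5,6,7} D(W)={5,6}: Y {4,5}->{}; Z {5,6,7}->{}; W {5,6}->{}
So after all 3 constraints: D(Z) = {}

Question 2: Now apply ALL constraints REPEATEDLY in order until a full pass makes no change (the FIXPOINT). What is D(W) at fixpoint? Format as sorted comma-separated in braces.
Answer: {}

Derivation:
pass 0 (initial): D(W)={3,4,5,6,7}
pass 1: W {3,4,5,6,7}->{}; Y {3,4,5,6,7}->{}; Z {5,6,7}->{}
pass 2: no change
Fixpoint after 2 passes: D(W) = {}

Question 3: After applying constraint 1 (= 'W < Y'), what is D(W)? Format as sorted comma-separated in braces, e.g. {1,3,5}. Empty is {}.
Answer: {3,4,5,6}

Derivation:
Constraint 1 (W < Y) on D(W)={3,4,5,6,7} D(Y)={3,4,5,6,7}: W {3,4,5,6,7}->{3,4,5,6}; Y {3,4,5,6,7}->{4,5,6,7}
So after constraint 1: D(W) = {3,4,5,6}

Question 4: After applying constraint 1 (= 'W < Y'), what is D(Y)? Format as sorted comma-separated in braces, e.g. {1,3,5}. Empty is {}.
Constraint 1 (W < Y) on D(W)={3,4,5,6,7} D(Y)={3,4,5,6,7}: W {3,4,5,6,7}->{3,4,5,6}; Y {3,4,5,6,7}->{4,5,6,7}
So after constraint 1: D(Y) = {4,5,6,7}

Answer: {4,5,6,7}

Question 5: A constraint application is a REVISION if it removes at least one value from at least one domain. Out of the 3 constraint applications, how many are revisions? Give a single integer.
Answer: 3

Derivation:
Constraint 1 (W < Y) on D(W)={3,4,5,6,7} D(Y)={3,4,5,6,7}: W {3,4,5,6,7}->{3,4,5,6}; Y {3,4,5,6,7}->{4,5,6,7} => REVISION
Constraint 2 (Y < W) on D(Y)={4,5,6,7} D(W)={3,4,5,6}: Y {4,5,6,7}->{4,5}; W {3,4,5,6}->{5,6} => REVISION
Constraint 3 (Y + Z = W) on D(Y)={4,5} D(Z)={5,6,7} D(W)={5,6}: Y {4,5}->{}; Z {5,6,7}->{}; W {5,6}->{} => REVISION
Total revisions = 3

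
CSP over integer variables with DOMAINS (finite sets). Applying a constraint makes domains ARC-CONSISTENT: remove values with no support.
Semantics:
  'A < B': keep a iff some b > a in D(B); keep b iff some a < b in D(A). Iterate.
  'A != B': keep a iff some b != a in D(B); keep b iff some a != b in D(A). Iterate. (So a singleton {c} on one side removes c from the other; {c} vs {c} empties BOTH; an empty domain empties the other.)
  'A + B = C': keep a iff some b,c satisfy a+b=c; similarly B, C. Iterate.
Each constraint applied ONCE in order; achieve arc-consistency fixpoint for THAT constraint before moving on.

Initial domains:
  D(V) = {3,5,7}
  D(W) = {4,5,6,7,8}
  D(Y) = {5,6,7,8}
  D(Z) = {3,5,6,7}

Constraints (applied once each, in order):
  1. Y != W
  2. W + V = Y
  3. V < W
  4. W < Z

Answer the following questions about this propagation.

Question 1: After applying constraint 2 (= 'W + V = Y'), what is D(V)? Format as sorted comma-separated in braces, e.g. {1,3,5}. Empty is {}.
Constraint 1 (Y != W) on D(Y)={5,6,7,8} D(W)={4,5,6,7,8}: no change
Constraint 2 (W + V = Y) on D(W)={4,5,6,7,8} D(V)={3,5,7} D(Y)={5,6,7,8}: W {4,5,6,7,8}->{4,5}; V {3,5,7}->{3}; Y {5,6,7,8}->{7,8}
So after constraint 2: D(V) = {3}

Answer: {3}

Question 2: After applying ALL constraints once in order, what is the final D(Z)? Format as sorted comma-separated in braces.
Answer: {5,6,7}

Derivation:
Constraint 1 (Y != W) on D(Y)={5,6,7,8} D(W)={4,5,6,7,8}: no change
Constraint 2 (W + V = Y) on D(W)={4,5,6,7,8} D(V)={3,5,7} D(Y)={5,6,7,8}: W {4,5,6,7,8}->{4,5}; V {3,5,7}->{3}; Y {5,6,7,8}->{7,8}
Constraint 3 (V < W) on D(V)={3} D(W)={4,5}: no change
Constraint 4 (W < Z) on D(W)={4,5} D(Z)={3,5,6,7}: Z {3,5,6,7}->{5,6,7}
So after all 4 constraints: D(Z) = {5,6,7}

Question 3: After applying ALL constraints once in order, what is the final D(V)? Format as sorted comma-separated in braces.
Answer: {3}

Derivation:
Constraint 1 (Y != W) on D(Y)={5,6,7,8} D(W)={4,5,6,7,8}: no change
Constraint 2 (W + V = Y) on D(W)={4,5,6,7,8} D(V)={3,5,7} D(Y)={5,6,7,8}: W {4,5,6,7,8}->{4,5}; V {3,5,7}->{3}; Y {5,6,7,8}->{7,8}
Constraint 3 (V < W) on D(V)={3} D(W)={4,5}: no change
Constraint 4 (W < Z) on D(W)={4,5} D(Z)={3,5,6,7}: Z {3,5,6,7}->{5,6,7}
So after all 4 constraints: D(V) = {3}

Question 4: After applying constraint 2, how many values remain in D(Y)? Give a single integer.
Constraint 1 (Y != W) on D(Y)={5,6,7,8} D(W)={4,5,6,7,8}: no change
Constraint 2 (W + V = Y) on D(W)={4,5,6,7,8} D(V)={3,5,7} D(Y)={5,6,7,8}: W {4,5,6,7,8}->{4,5}; V {3,5,7}->{3}; Y {5,6,7,8}->{7,8}
So after constraint 2: D(Y)={7,8}, size = 2

Answer: 2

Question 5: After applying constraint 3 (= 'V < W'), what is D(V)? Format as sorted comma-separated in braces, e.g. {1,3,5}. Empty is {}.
Answer: {3}

Derivation:
Constraint 1 (Y != W) on D(Y)={5,6,7,8} D(W)={4,5,6,7,8}: no change
Constraint 2 (W + V = Y) on D(W)={4,5,6,7,8} D(V)={3,5,7} D(Y)={5,6,7,8}: W {4,5,6,7,8}->{4,5}; V {3,5,7}->{3}; Y {5,6,7,8}->{7,8}
Constraint 3 (V < W) on D(V)={3} D(W)={4,5}: no change
So after constraint 3: D(V) = {3}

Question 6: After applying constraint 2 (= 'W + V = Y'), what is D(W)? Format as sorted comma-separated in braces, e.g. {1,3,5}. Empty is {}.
Answer: {4,5}

Derivation:
Constraint 1 (Y != W) on D(Y)={5,6,7,8} D(W)={4,5,6,7,8}: no change
Constraint 2 (W + V = Y) on D(W)={4,5,6,7,8} D(V)={3,5,7} D(Y)={5,6,7,8}: W {4,5,6,7,8}->{4,5}; V {3,5,7}->{3}; Y {5,6,7,8}->{7,8}
So after constraint 2: D(W) = {4,5}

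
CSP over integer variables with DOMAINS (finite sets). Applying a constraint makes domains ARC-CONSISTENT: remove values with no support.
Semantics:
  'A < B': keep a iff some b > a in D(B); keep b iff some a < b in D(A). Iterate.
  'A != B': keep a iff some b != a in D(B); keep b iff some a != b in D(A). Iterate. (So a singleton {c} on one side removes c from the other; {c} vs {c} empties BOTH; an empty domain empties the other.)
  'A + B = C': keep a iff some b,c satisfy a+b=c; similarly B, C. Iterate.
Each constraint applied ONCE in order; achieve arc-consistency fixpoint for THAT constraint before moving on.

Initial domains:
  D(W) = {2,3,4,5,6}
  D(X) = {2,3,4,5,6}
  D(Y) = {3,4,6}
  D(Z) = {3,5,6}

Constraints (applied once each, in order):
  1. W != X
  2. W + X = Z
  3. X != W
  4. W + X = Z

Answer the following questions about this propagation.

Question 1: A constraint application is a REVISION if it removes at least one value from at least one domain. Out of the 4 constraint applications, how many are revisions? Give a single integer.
Answer: 1

Derivation:
Constraint 1 (W != X) on D(W)={2,3,4,5,6} D(X)={2,3,4,5,6}: no change => not a revision
Constraint 2 (W + X = Z) on D(W)={2,3,4,5,6} D(X)={2,3,4,5,6} D(Z)={3,5,6}: W {2,3,4,5,6}->{2,3,4}; X {2,3,4,5,6}->{2,3,4}; Z {3,5,6}->{5,6} => REVISION
Constraint 3 (X != W) on D(X)={2,3,4} D(W)={2,3,4}: no change => not a revision
Constraint 4 (W + X = Z) on D(W)={2,3,4} D(X)={2,3,4} D(Z)={5,6}: no change => not a revision
Total revisions = 1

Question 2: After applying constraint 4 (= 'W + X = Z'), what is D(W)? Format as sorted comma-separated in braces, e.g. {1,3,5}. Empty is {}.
Constraint 1 (W != X) on D(W)={2,3,4,5,6} D(X)={2,3,4,5,6}: no change
Constraint 2 (W + X = Z) on D(W)={2,3,4,5,6} D(X)={2,3,4,5,6} D(Z)={3,5,6}: W {2,3,4,5,6}->{2,3,4}; X {2,3,4,5,6}->{2,3,4}; Z {3,5,6}->{5,6}
Constraint 3 (X != W) on D(X)={2,3,4} D(W)={2,3,4}: no change
Constraint 4 (W + X = Z) on D(W)={2,3,4} D(X)={2,3,4} D(Z)={5,6}: no change
So after constraint 4: D(W) = {2,3,4}

Answer: {2,3,4}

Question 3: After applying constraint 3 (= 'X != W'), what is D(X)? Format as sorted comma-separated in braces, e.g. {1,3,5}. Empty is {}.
Constraint 1 (W != X) on D(W)={2,3,4,5,6} D(X)={2,3,4,5,6}: no change
Constraint 2 (W + X = Z) on D(W)={2,3,4,5,6} D(X)={2,3,4,5,6} D(Z)={3,5,6}: W {2,3,4,5,6}->{2,3,4}; X {2,3,4,5,6}->{2,3,4}; Z {3,5,6}->{5,6}
Constraint 3 (X != W) on D(X)={2,3,4} D(W)={2,3,4}: no change
So after constraint 3: D(X) = {2,3,4}

Answer: {2,3,4}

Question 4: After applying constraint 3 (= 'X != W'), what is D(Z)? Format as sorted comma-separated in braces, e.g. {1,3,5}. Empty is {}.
Constraint 1 (W != X) on D(W)={2,3,4,5,6} D(X)={2,3,4,5,6}: no change
Constraint 2 (W + X = Z) on D(W)={2,3,4,5,6} D(X)={2,3,4,5,6} D(Z)={3,5,6}: W {2,3,4,5,6}->{2,3,4}; X {2,3,4,5,6}->{2,3,4}; Z {3,5,6}->{5,6}
Constraint 3 (X != W) on D(X)={2,3,4} D(W)={2,3,4}: no change
So after constraint 3: D(Z) = {5,6}

Answer: {5,6}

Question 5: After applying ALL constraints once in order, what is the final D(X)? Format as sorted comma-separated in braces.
Constraint 1 (W != X) on D(W)={2,3,4,5,6} D(X)={2,3,4,5,6}: no change
Constraint 2 (W + X = Z) on D(W)={2,3,4,5,6} D(X)={2,3,4,5,6} D(Z)={3,5,6}: W {2,3,4,5,6}->{2,3,4}; X {2,3,4,5,6}->{2,3,4}; Z {3,5,6}->{5,6}
Constraint 3 (X != W) on D(X)={2,3,4} D(W)={2,3,4}: no change
Constraint 4 (W + X = Z) on D(W)={2,3,4} D(X)={2,3,4} D(Z)={5,6}: no change
So after all 4 constraints: D(X) = {2,3,4}

Answer: {2,3,4}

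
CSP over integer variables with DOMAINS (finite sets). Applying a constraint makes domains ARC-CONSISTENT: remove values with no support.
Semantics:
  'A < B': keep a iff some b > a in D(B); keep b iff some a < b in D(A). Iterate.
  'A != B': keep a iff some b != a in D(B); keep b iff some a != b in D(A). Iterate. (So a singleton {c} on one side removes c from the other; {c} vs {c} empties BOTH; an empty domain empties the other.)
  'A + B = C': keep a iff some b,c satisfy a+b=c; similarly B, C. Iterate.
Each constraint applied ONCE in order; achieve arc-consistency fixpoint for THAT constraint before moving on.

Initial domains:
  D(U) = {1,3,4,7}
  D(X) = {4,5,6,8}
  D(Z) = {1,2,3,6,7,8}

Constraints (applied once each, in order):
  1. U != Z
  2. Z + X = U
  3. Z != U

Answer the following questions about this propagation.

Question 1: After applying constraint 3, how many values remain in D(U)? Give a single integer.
Constraint 1 (U != Z) on D(U)={1,3,4,7} D(Z)={1,2,3,6,7,8}: no change
Constraint 2 (Z + X = U) on D(Z)={1,2,3,6,7,8} D(X)={4,5,6,8} D(U)={1,3,4,7}: Z {1,2,3,6,7,8}->{1,2,3}; X {4,5,6,8}->{4,5,6}; U {1,3,4,7}->{7}
Constraint 3 (Z != U) on D(Z)={1,2,3} D(U)={7}: no change
So after constraint 3: D(U)={7}, size = 1

Answer: 1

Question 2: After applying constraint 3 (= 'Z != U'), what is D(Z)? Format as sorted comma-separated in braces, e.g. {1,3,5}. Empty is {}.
Answer: {1,2,3}

Derivation:
Constraint 1 (U != Z) on D(U)={1,3,4,7} D(Z)={1,2,3,6,7,8}: no change
Constraint 2 (Z + X = U) on D(Z)={1,2,3,6,7,8} D(X)={4,5,6,8} D(U)={1,3,4,7}: Z {1,2,3,6,7,8}->{1,2,3}; X {4,5,6,8}->{4,5,6}; U {1,3,4,7}->{7}
Constraint 3 (Z != U) on D(Z)={1,2,3} D(U)={7}: no change
So after constraint 3: D(Z) = {1,2,3}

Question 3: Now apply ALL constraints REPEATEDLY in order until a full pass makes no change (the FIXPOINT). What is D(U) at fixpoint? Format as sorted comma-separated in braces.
pass 0 (initial): D(U)={1,3,4,7}
pass 1: U {1,3,4,7}->{7}; X {4,5,6,8}->{4,5,6}; Z {1,2,3,6,7,8}->{1,2,3}
pass 2: no change
Fixpoint after 2 passes: D(U) = {7}

Answer: {7}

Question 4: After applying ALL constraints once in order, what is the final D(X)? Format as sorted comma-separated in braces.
Constraint 1 (U != Z) on D(U)={1,3,4,7} D(Z)={1,2,3,6,7,8}: no change
Constraint 2 (Z + X = U) on D(Z)={1,2,3,6,7,8} D(X)={4,5,6,8} D(U)={1,3,4,7}: Z {1,2,3,6,7,8}->{1,2,3}; X {4,5,6,8}->{4,5,6}; U {1,3,4,7}->{7}
Constraint 3 (Z != U) on D(Z)={1,2,3} D(U)={7}: no change
So after all 3 constraints: D(X) = {4,5,6}

Answer: {4,5,6}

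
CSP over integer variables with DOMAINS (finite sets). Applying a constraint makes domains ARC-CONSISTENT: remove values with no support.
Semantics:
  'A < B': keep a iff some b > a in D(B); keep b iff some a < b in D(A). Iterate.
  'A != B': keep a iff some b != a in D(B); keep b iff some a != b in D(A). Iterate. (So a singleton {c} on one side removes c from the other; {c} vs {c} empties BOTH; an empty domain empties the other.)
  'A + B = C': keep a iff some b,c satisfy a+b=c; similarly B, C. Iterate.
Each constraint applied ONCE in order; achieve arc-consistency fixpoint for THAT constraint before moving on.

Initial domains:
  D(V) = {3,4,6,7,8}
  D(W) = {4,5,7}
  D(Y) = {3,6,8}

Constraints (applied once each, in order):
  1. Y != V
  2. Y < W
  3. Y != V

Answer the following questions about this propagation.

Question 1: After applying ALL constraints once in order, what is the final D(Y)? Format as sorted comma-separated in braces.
Answer: {3,6}

Derivation:
Constraint 1 (Y != V) on D(Y)={3,6,8} D(V)={3,4,6,7,8}: no change
Constraint 2 (Y < W) on D(Y)={3,6,8} D(W)={4,5,7}: Y {3,6,8}->{3,6}
Constraint 3 (Y != V) on D(Y)={3,6} D(V)={3,4,6,7,8}: no change
So after all 3 constraints: D(Y) = {3,6}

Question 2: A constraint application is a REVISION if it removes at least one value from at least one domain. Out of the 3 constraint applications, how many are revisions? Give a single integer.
Constraint 1 (Y != V) on D(Y)={3,6,8} D(V)={3,4,6,7,8}: no change => not a revision
Constraint 2 (Y < W) on D(Y)={3,6,8} D(W)={4,5,7}: Y {3,6,8}->{3,6} => REVISION
Constraint 3 (Y != V) on D(Y)={3,6} D(V)={3,4,6,7,8}: no change => not a revision
Total revisions = 1

Answer: 1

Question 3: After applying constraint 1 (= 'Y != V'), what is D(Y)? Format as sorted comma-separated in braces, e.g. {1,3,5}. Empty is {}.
Answer: {3,6,8}

Derivation:
Constraint 1 (Y != V) on D(Y)={3,6,8} D(V)={3,4,6,7,8}: no change
So after constraint 1: D(Y) = {3,6,8}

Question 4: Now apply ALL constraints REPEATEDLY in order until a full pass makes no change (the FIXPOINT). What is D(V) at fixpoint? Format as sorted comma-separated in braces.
Answer: {3,4,6,7,8}

Derivation:
pass 0 (initial): D(V)={3,4,6,7,8}
pass 1: Y {3,6,8}->{3,6}
pass 2: no change
Fixpoint after 2 passes: D(V) = {3,4,6,7,8}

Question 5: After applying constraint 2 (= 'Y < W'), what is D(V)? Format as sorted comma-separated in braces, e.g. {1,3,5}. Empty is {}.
Constraint 1 (Y != V) on D(Y)={3,6,8} D(V)={3,4,6,7,8}: no change
Constraint 2 (Y < W) on D(Y)={3,6,8} D(W)={4,5,7}: Y {3,6,8}->{3,6}
So after constraint 2: D(V) = {3,4,6,7,8}

Answer: {3,4,6,7,8}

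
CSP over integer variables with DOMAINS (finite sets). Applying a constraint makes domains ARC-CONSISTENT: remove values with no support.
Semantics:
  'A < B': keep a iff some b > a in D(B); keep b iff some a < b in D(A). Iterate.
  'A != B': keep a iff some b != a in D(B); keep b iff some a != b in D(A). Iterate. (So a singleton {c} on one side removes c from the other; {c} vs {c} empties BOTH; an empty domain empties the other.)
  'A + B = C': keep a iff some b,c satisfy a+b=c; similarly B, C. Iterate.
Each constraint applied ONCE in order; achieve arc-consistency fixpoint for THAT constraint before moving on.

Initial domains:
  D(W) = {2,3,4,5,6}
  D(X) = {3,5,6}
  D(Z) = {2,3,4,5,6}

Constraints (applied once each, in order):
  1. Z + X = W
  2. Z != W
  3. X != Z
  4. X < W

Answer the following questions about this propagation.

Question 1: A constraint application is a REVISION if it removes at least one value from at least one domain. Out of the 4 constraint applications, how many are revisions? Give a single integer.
Answer: 2

Derivation:
Constraint 1 (Z + X = W) on D(Z)={2,3,4,5,6} D(X)={3,5,6} D(W)={2,3,4,5,6}: Z {2,3,4,5,6}->{2,3}; X {3,5,6}->{3}; W {2,3,4,5,6}->{5,6} => REVISION
Constraint 2 (Z != W) on D(Z)={2,3} D(W)={5,6}: no change => not a revision
Constraint 3 (X != Z) on D(X)={3} D(Z)={2,3}: Z {2,3}->{2} => REVISION
Constraint 4 (X < W) on D(X)={3} D(W)={5,6}: no change => not a revision
Total revisions = 2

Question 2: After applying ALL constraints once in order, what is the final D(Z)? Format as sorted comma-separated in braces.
Constraint 1 (Z + X = W) on D(Z)={2,3,4,5,6} D(X)={3,5,6} D(W)={2,3,4,5,6}: Z {2,3,4,5,6}->{2,3}; X {3,5,6}->{3}; W {2,3,4,5,6}->{5,6}
Constraint 2 (Z != W) on D(Z)={2,3} D(W)={5,6}: no change
Constraint 3 (X != Z) on D(X)={3} D(Z)={2,3}: Z {2,3}->{2}
Constraint 4 (X < W) on D(X)={3} D(W)={5,6}: no change
So after all 4 constraints: D(Z) = {2}

Answer: {2}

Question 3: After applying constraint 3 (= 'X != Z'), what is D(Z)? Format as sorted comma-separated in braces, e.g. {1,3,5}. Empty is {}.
Answer: {2}

Derivation:
Constraint 1 (Z + X = W) on D(Z)={2,3,4,5,6} D(X)={3,5,6} D(W)={2,3,4,5,6}: Z {2,3,4,5,6}->{2,3}; X {3,5,6}->{3}; W {2,3,4,5,6}->{5,6}
Constraint 2 (Z != W) on D(Z)={2,3} D(W)={5,6}: no change
Constraint 3 (X != Z) on D(X)={3} D(Z)={2,3}: Z {2,3}->{2}
So after constraint 3: D(Z) = {2}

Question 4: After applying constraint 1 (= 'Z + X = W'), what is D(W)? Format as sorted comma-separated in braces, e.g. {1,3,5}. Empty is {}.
Constraint 1 (Z + X = W) on D(Z)={2,3,4,5,6} D(X)={3,5,6} D(W)={2,3,4,5,6}: Z {2,3,4,5,6}->{2,3}; X {3,5,6}->{3}; W {2,3,4,5,6}->{5,6}
So after constraint 1: D(W) = {5,6}

Answer: {5,6}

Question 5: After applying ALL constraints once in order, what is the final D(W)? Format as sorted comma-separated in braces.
Answer: {5,6}

Derivation:
Constraint 1 (Z + X = W) on D(Z)={2,3,4,5,6} D(X)={3,5,6} D(W)={2,3,4,5,6}: Z {2,3,4,5,6}->{2,3}; X {3,5,6}->{3}; W {2,3,4,5,6}->{5,6}
Constraint 2 (Z != W) on D(Z)={2,3} D(W)={5,6}: no change
Constraint 3 (X != Z) on D(X)={3} D(Z)={2,3}: Z {2,3}->{2}
Constraint 4 (X < W) on D(X)={3} D(W)={5,6}: no change
So after all 4 constraints: D(W) = {5,6}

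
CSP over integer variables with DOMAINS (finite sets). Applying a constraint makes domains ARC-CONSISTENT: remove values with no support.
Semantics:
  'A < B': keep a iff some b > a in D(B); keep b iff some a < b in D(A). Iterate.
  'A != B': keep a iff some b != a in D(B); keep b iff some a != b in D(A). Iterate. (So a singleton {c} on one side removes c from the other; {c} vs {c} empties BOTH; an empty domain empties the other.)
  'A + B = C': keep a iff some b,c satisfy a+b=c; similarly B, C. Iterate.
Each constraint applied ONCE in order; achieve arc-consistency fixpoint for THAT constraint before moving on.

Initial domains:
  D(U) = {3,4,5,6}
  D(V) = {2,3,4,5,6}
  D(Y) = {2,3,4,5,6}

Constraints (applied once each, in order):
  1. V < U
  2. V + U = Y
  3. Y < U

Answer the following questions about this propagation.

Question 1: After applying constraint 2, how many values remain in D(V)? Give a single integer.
Answer: 2

Derivation:
Constraint 1 (V < U) on D(V)={2,3,4,5,6} D(U)={3,4,5,6}: V {2,3,4,5,6}->{2,3,4,5}
Constraint 2 (V + U = Y) on D(V)={2,3,4,5} D(U)={3,4,5,6} D(Y)={2,3,4,5,6}: V {2,3,4,5}->{2,3}; U {3,4,5,6}->{3,4}; Y {2,3,4,5,6}->{5,6}
So after constraint 2: D(V)={2,3}, size = 2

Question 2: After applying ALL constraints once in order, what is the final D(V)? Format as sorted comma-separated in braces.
Answer: {2,3}

Derivation:
Constraint 1 (V < U) on D(V)={2,3,4,5,6} D(U)={3,4,5,6}: V {2,3,4,5,6}->{2,3,4,5}
Constraint 2 (V + U = Y) on D(V)={2,3,4,5} D(U)={3,4,5,6} D(Y)={2,3,4,5,6}: V {2,3,4,5}->{2,3}; U {3,4,5,6}->{3,4}; Y {2,3,4,5,6}->{5,6}
Constraint 3 (Y < U) on D(Y)={5,6} D(U)={3,4}: Y {5,6}->{}; U {3,4}->{}
So after all 3 constraints: D(V) = {2,3}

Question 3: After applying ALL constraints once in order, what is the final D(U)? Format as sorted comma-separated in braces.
Answer: {}

Derivation:
Constraint 1 (V < U) on D(V)={2,3,4,5,6} D(U)={3,4,5,6}: V {2,3,4,5,6}->{2,3,4,5}
Constraint 2 (V + U = Y) on D(V)={2,3,4,5} D(U)={3,4,5,6} D(Y)={2,3,4,5,6}: V {2,3,4,5}->{2,3}; U {3,4,5,6}->{3,4}; Y {2,3,4,5,6}->{5,6}
Constraint 3 (Y < U) on D(Y)={5,6} D(U)={3,4}: Y {5,6}->{}; U {3,4}->{}
So after all 3 constraints: D(U) = {}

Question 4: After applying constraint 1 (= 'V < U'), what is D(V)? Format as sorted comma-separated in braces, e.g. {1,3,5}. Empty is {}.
Constraint 1 (V < U) on D(V)={2,3,4,5,6} D(U)={3,4,5,6}: V {2,3,4,5,6}->{2,3,4,5}
So after constraint 1: D(V) = {2,3,4,5}

Answer: {2,3,4,5}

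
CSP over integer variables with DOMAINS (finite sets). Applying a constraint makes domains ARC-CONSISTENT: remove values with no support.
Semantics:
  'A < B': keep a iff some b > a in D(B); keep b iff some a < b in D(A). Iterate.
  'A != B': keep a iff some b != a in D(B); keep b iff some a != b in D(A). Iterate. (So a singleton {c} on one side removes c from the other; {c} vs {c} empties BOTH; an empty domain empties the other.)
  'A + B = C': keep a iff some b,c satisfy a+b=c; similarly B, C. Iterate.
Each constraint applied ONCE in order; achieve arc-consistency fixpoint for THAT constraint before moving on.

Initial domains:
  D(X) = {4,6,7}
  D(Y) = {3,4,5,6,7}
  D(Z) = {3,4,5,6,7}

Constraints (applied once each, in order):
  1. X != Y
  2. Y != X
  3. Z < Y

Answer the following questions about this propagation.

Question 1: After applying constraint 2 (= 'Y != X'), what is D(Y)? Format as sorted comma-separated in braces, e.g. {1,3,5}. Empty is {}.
Constraint 1 (X != Y) on D(X)={4,6,7} D(Y)={3,4,5,6,7}: no change
Constraint 2 (Y != X) on D(Y)={3,4,5,6,7} D(X)={4,6,7}: no change
So after constraint 2: D(Y) = {3,4,5,6,7}

Answer: {3,4,5,6,7}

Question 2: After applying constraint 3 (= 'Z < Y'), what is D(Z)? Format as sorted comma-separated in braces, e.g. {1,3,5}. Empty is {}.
Constraint 1 (X != Y) on D(X)={4,6,7} D(Y)={3,4,5,6,7}: no change
Constraint 2 (Y != X) on D(Y)={3,4,5,6,7} D(X)={4,6,7}: no change
Constraint 3 (Z < Y) on D(Z)={3,4,5,6,7} D(Y)={3,4,5,6,7}: Z {3,4,5,6,7}->{3,4,5,6}; Y {3,4,5,6,7}->{4,5,6,7}
So after constraint 3: D(Z) = {3,4,5,6}

Answer: {3,4,5,6}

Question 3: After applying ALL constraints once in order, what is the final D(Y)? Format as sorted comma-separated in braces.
Constraint 1 (X != Y) on D(X)={4,6,7} D(Y)={3,4,5,6,7}: no change
Constraint 2 (Y != X) on D(Y)={3,4,5,6,7} D(X)={4,6,7}: no change
Constraint 3 (Z < Y) on D(Z)={3,4,5,6,7} D(Y)={3,4,5,6,7}: Z {3,4,5,6,7}->{3,4,5,6}; Y {3,4,5,6,7}->{4,5,6,7}
So after all 3 constraints: D(Y) = {4,5,6,7}

Answer: {4,5,6,7}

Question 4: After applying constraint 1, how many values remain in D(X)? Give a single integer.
Answer: 3

Derivation:
Constraint 1 (X != Y) on D(X)={4,6,7} D(Y)={3,4,5,6,7}: no change
So after constraint 1: D(X)={4,6,7}, size = 3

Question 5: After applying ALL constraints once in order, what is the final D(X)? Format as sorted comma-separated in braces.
Answer: {4,6,7}

Derivation:
Constraint 1 (X != Y) on D(X)={4,6,7} D(Y)={3,4,5,6,7}: no change
Constraint 2 (Y != X) on D(Y)={3,4,5,6,7} D(X)={4,6,7}: no change
Constraint 3 (Z < Y) on D(Z)={3,4,5,6,7} D(Y)={3,4,5,6,7}: Z {3,4,5,6,7}->{3,4,5,6}; Y {3,4,5,6,7}->{4,5,6,7}
So after all 3 constraints: D(X) = {4,6,7}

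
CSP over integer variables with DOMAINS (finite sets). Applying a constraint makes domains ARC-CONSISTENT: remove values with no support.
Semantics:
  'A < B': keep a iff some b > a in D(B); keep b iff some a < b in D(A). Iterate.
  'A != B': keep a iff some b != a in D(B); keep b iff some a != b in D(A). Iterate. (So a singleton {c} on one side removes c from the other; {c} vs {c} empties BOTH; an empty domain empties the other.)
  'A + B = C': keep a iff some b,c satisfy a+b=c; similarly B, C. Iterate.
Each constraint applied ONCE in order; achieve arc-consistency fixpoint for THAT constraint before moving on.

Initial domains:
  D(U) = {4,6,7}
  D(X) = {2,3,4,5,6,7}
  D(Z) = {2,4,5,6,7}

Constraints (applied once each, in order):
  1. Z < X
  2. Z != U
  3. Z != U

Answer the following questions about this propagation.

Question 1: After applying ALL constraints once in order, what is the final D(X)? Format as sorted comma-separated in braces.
Answer: {3,4,5,6,7}

Derivation:
Constraint 1 (Z < X) on D(Z)={2,4,5,6,7} D(X)={2,3,4,5,6,7}: Z {2,4,5,6,7}->{2,4,5,6}; X {2,3,4,5,6,7}->{3,4,5,6,7}
Constraint 2 (Z != U) on D(Z)={2,4,5,6} D(U)={4,6,7}: no change
Constraint 3 (Z != U) on D(Z)={2,4,5,6} D(U)={4,6,7}: no change
So after all 3 constraints: D(X) = {3,4,5,6,7}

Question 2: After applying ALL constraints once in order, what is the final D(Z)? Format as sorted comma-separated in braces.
Constraint 1 (Z < X) on D(Z)={2,4,5,6,7} D(X)={2,3,4,5,6,7}: Z {2,4,5,6,7}->{2,4,5,6}; X {2,3,4,5,6,7}->{3,4,5,6,7}
Constraint 2 (Z != U) on D(Z)={2,4,5,6} D(U)={4,6,7}: no change
Constraint 3 (Z != U) on D(Z)={2,4,5,6} D(U)={4,6,7}: no change
So after all 3 constraints: D(Z) = {2,4,5,6}

Answer: {2,4,5,6}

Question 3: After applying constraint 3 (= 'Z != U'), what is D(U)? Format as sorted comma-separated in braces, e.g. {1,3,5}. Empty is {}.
Constraint 1 (Z < X) on D(Z)={2,4,5,6,7} D(X)={2,3,4,5,6,7}: Z {2,4,5,6,7}->{2,4,5,6}; X {2,3,4,5,6,7}->{3,4,5,6,7}
Constraint 2 (Z != U) on D(Z)={2,4,5,6} D(U)={4,6,7}: no change
Constraint 3 (Z != U) on D(Z)={2,4,5,6} D(U)={4,6,7}: no change
So after constraint 3: D(U) = {4,6,7}

Answer: {4,6,7}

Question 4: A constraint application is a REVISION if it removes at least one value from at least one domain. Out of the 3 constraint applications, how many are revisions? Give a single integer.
Constraint 1 (Z < X) on D(Z)={2,4,5,6,7} D(X)={2,3,4,5,6,7}: Z {2,4,5,6,7}->{2,4,5,6}; X {2,3,4,5,6,7}->{3,4,5,6,7} => REVISION
Constraint 2 (Z != U) on D(Z)={2,4,5,6} D(U)={4,6,7}: no change => not a revision
Constraint 3 (Z != U) on D(Z)={2,4,5,6} D(U)={4,6,7}: no change => not a revision
Total revisions = 1

Answer: 1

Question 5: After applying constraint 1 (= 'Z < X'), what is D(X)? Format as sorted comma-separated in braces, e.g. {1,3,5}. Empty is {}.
Answer: {3,4,5,6,7}

Derivation:
Constraint 1 (Z < X) on D(Z)={2,4,5,6,7} D(X)={2,3,4,5,6,7}: Z {2,4,5,6,7}->{2,4,5,6}; X {2,3,4,5,6,7}->{3,4,5,6,7}
So after constraint 1: D(X) = {3,4,5,6,7}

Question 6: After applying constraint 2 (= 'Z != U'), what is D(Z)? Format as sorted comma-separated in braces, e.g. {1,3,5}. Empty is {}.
Constraint 1 (Z < X) on D(Z)={2,4,5,6,7} D(X)={2,3,4,5,6,7}: Z {2,4,5,6,7}->{2,4,5,6}; X {2,3,4,5,6,7}->{3,4,5,6,7}
Constraint 2 (Z != U) on D(Z)={2,4,5,6} D(U)={4,6,7}: no change
So after constraint 2: D(Z) = {2,4,5,6}

Answer: {2,4,5,6}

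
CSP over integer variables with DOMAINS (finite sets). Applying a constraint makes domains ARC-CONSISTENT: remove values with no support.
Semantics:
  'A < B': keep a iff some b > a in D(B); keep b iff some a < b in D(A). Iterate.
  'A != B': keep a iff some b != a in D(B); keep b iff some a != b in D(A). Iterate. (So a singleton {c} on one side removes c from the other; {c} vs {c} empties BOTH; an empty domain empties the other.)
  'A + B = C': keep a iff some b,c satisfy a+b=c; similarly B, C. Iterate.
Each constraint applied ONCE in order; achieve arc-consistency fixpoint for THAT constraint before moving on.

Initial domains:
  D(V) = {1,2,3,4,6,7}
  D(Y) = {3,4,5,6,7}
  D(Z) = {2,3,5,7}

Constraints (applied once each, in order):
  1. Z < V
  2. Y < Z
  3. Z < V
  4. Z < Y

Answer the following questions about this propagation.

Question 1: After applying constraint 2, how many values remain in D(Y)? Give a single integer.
Answer: 2

Derivation:
Constraint 1 (Z < V) on D(Z)={2,3,5,7} D(V)={1,2,3,4,6,7}: Z {2,3,5,7}->{2,3,5}; V {1,2,3,4,6,7}->{3,4,6,7}
Constraint 2 (Y < Z) on D(Y)={3,4,5,6,7} D(Z)={2,3,5}: Y {3,4,5,6,7}->{3,4}; Z {2,3,5}->{5}
So after constraint 2: D(Y)={3,4}, size = 2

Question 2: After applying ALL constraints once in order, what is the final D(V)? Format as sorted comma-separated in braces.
Answer: {6,7}

Derivation:
Constraint 1 (Z < V) on D(Z)={2,3,5,7} D(V)={1,2,3,4,6,7}: Z {2,3,5,7}->{2,3,5}; V {1,2,3,4,6,7}->{3,4,6,7}
Constraint 2 (Y < Z) on D(Y)={3,4,5,6,7} D(Z)={2,3,5}: Y {3,4,5,6,7}->{3,4}; Z {2,3,5}->{5}
Constraint 3 (Z < V) on D(Z)={5} D(V)={3,4,6,7}: V {3,4,6,7}->{6,7}
Constraint 4 (Z < Y) on D(Z)={5} D(Y)={3,4}: Z {5}->{}; Y {3,4}->{}
So after all 4 constraints: D(V) = {6,7}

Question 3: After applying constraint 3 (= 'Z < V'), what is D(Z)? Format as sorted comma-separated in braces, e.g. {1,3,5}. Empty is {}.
Constraint 1 (Z < V) on D(Z)={2,3,5,7} D(V)={1,2,3,4,6,7}: Z {2,3,5,7}->{2,3,5}; V {1,2,3,4,6,7}->{3,4,6,7}
Constraint 2 (Y < Z) on D(Y)={3,4,5,6,7} D(Z)={2,3,5}: Y {3,4,5,6,7}->{3,4}; Z {2,3,5}->{5}
Constraint 3 (Z < V) on D(Z)={5} D(V)={3,4,6,7}: V {3,4,6,7}->{6,7}
So after constraint 3: D(Z) = {5}

Answer: {5}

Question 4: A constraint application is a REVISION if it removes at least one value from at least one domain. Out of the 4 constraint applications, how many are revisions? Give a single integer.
Constraint 1 (Z < V) on D(Z)={2,3,5,7} D(V)={1,2,3,4,6,7}: Z {2,3,5,7}->{2,3,5}; V {1,2,3,4,6,7}->{3,4,6,7} => REVISION
Constraint 2 (Y < Z) on D(Y)={3,4,5,6,7} D(Z)={2,3,5}: Y {3,4,5,6,7}->{3,4}; Z {2,3,5}->{5} => REVISION
Constraint 3 (Z < V) on D(Z)={5} D(V)={3,4,6,7}: V {3,4,6,7}->{6,7} => REVISION
Constraint 4 (Z < Y) on D(Z)={5} D(Y)={3,4}: Z {5}->{}; Y {3,4}->{} => REVISION
Total revisions = 4

Answer: 4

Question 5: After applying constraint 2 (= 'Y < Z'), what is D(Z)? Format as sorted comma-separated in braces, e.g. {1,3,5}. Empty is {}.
Constraint 1 (Z < V) on D(Z)={2,3,5,7} D(V)={1,2,3,4,6,7}: Z {2,3,5,7}->{2,3,5}; V {1,2,3,4,6,7}->{3,4,6,7}
Constraint 2 (Y < Z) on D(Y)={3,4,5,6,7} D(Z)={2,3,5}: Y {3,4,5,6,7}->{3,4}; Z {2,3,5}->{5}
So after constraint 2: D(Z) = {5}

Answer: {5}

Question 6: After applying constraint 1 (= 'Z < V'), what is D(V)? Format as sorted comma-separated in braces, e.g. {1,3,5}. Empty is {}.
Constraint 1 (Z < V) on D(Z)={2,3,5,7} D(V)={1,2,3,4,6,7}: Z {2,3,5,7}->{2,3,5}; V {1,2,3,4,6,7}->{3,4,6,7}
So after constraint 1: D(V) = {3,4,6,7}

Answer: {3,4,6,7}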